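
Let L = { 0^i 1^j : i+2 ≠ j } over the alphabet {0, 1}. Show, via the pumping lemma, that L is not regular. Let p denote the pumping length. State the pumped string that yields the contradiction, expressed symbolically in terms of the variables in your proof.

Assume L is regular. Let p be the pumping length given by the pumping lemma.
Choose w = 0^p 1^{p+p!+2}. Since p ≠ (p+p!+2)-2 = p+p!, w ∈ L; and |w| ≥ p.
By the pumping lemma, w = xyz with |xy| ≤ p and |y| ≥ 1.
Since the first p symbols of w are all 0's and |xy| ≤ p, y lies entirely in the leading 0-block: y = 0^k for some k with 1 ≤ k ≤ p.
Since 1 ≤ k ≤ p, k divides p!; set t = 1 + p!/k. Then xy^t z has p + (p!/k)·k = p + p! copies of 0. Now the 0-count is p+p! and (1-count)-2 = (p+p!+2)-2 = p+p!, so i+2 ≠ j fails. So xy^t z = 0^{p+p!} 1^{p+p!+2} ∉ L.
This contradicts the pumping lemma, so L is not regular.

0^{p+p!} 1^{p+p!+2}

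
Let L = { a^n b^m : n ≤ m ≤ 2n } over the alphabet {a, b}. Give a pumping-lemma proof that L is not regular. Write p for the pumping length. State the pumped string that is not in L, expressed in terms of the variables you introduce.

Suppose for contradiction that L is regular, and let p be the pumping length.
Take w = a^p b^p ∈ L (since p ≤ p ≤ 2p), with |w| = 2p ≥ p.
By the pumping lemma, w = xyz with |xy| ≤ p and |y| ≥ 1.
Since the first p symbols of w are all a's and |xy| ≤ p, y lies entirely in the leading a-block: y = a^k for some k with 1 ≤ k ≤ p.
Pump with i = 2: xy^2z = a^{p+k} b^p. Now n = p+k > p = m, so the condition n ≤ m fails. Thus xy^2z ∉ L.
This is a contradiction; hence L is not regular.

a^{p+k} b^p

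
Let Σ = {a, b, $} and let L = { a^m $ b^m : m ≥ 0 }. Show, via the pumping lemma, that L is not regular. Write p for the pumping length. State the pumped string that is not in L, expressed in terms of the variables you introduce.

a^{p+k} $ b^p

Suppose for contradiction that L is regular, and let p be the pumping length.
Take w = a^p $ b^p ∈ L with |w| = 2p+1 ≥ p.
The pumping lemma gives a decomposition w = xyz where |xy| ≤ p and y is nonempty.
Since the first p symbols of w are all a's and |xy| ≤ p, y lies entirely in the leading a-block: y = a^k for some k with 1 ≤ k ≤ p.
Pump with i = 2: xy^2z = a^{p+k} $ b^p, which would require p+k = p. But k ≥ 1, so xy^2z ∉ L.
This is a contradiction; hence L is not regular.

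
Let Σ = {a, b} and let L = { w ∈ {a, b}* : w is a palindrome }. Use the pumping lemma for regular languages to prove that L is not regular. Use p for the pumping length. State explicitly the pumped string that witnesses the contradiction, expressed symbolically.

a^{p+k} b a^p

Suppose for contradiction that L is regular, and let p be the pumping length.
Take w = a^p b a^p, a palindrome of length 2p+1 ≥ p.
By the pumping lemma, w = xyz with |xy| ≤ p and |y| > 0.
The first p characters of w are a's, so xy (and hence y) consists only of a's. Write y = a^k, 1 ≤ k ≤ p.
Pump with i = 2: xy^2z = a^{p+k} b a^p. Its reverse is a^p b a^{p+k}, which differs from xy^2z since k ≥ 1. So xy^2z is not a palindrome and xy^2z ∉ L.
This contradicts the pumping lemma, so L is not regular.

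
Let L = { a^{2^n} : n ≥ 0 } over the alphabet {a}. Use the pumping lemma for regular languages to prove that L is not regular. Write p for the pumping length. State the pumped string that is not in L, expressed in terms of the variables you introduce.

a^{2^p+k}

Assume L is regular; let p be its pumping constant.
Take w = a^{2^p} ∈ L with |w| = 2^p ≥ p.
By the pumping lemma, w = xyz with |xy| ≤ p and |y| ≥ 1.
Then y = a^k for some k with 1 ≤ k ≤ p.
Pump with i = 2: xy^2z = a^{2^p+k}. Since 1 ≤ k ≤ p < 2^p, we have 2^p < 2^p+k < 2^{p+1}, so 2^p+k is not a power of 2. So xy^2z ∉ L.
This contradicts the pumping lemma, so L is not regular.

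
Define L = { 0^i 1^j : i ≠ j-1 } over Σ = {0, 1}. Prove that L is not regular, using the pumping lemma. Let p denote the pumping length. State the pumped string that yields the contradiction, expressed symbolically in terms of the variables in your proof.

0^{p+p!} 1^{p+p!+1}

Toward a contradiction, assume L is regular with pumping length p.
Choose w = 0^p 1^{p+p!+1}. Since p ≠ (p+p!+1)-1 = p+p!, w ∈ L; and |w| ≥ p.
By the pumping lemma, w = xyz with |xy| ≤ p and |y| > 0.
The first p characters of w are 0's, so xy (and hence y) consists only of 0's. Write y = 0^k, 1 ≤ k ≤ p.
Since 1 ≤ k ≤ p, k divides p!; set t = 1 + p!/k. Then xy^t z has p + (p!/k)·k = p + p! copies of 0. Now the 0-count is p+p! and (1-count)-1 = (p+p!+1)-1 = p+p!, so i ≠ j-1 fails. So xy^t z = 0^{p+p!} 1^{p+p!+1} ∉ L.
This is a contradiction; hence L is not regular.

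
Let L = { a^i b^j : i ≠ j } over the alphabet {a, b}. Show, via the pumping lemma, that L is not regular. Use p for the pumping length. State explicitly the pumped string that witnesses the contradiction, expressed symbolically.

a^{p+p!} b^{p+p!}

Suppose for contradiction that L is regular, and let p be the pumping length.
Choose w = a^p b^{p+p!}. Since p ≠ p+p!, w ∈ L; and |w| ≥ p.
Write w = xyz as guaranteed by the lemma, with |xy| ≤ p and |y| ≥ 1.
The first p characters of w are a's, so xy (and hence y) consists only of a's. Write y = a^k, 1 ≤ k ≤ p.
Since 1 ≤ k ≤ p, k divides p!; set t = 1 + p!/k. Then xy^t z has p + (p!/k)·k = p + p! copies of a. Now the a-count equals the b-count, so i ≠ j fails. So xy^t z = a^{p+p!} b^{p+p!} ∉ L.
This is a contradiction; hence L is not regular.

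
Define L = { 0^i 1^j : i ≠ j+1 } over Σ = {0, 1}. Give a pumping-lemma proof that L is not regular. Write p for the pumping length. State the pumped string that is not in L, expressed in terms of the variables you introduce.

Assume L is regular; let p be its pumping constant.
Choose w = 0^p 1^{p+p!-1}. Since p ≠ (p+p!-1)+1 = p+p!, w ∈ L; and |w| ≥ p.
The pumping lemma gives a decomposition w = xyz where |xy| ≤ p and |y| > 0.
Because |xy| ≤ p and w begins with p copies of 0, we have y = 0^k with 1 ≤ k ≤ p.
Since 1 ≤ k ≤ p, k divides p!; set t = 1 + p!/k. Then xy^t z has p + (p!/k)·k = p + p! copies of 0. Now the 0-count is p+p! and (1-count)+1 = (p+p!-1)+1 = p+p!, so i ≠ j+1 fails. So xy^t z = 0^{p+p!} 1^{p+p!-1} ∉ L.
This contradicts the pumping lemma, so L is not regular.

0^{p+p!} 1^{p+p!-1}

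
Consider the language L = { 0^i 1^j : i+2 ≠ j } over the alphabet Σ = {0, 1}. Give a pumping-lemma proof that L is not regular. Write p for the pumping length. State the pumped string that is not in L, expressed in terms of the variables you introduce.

Assume L is regular. Let p be the pumping length given by the pumping lemma.
Choose w = 0^p 1^{p+p!+2}. Since p ≠ (p+p!+2)-2 = p+p!, w ∈ L; and |w| ≥ p.
By the pumping lemma, w = xyz with |xy| ≤ p and y is nonempty.
Because |xy| ≤ p and w begins with p copies of 0, we have y = 0^k with 1 ≤ k ≤ p.
Since 1 ≤ k ≤ p, k divides p!; set t = 1 + p!/k. Then xy^t z has p + (p!/k)·k = p + p! copies of 0. Now the 0-count is p+p! and (1-count)-2 = (p+p!+2)-2 = p+p!, so i+2 ≠ j fails. So xy^t z = 0^{p+p!} 1^{p+p!+2} ∉ L.
Contradiction. Therefore L is not regular.

0^{p+p!} 1^{p+p!+2}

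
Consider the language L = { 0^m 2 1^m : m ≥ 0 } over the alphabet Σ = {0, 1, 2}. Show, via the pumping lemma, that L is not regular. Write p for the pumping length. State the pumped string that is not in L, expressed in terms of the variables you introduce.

Assume L is regular; let p be its pumping constant.
Take w = 0^p 2 1^p ∈ L with |w| = 2p+1 ≥ p.
Write w = xyz as guaranteed by the lemma, with |xy| ≤ p and y is nonempty.
Because |xy| ≤ p and w begins with p copies of 0, we have y = 0^k with 1 ≤ k ≤ p.
Pump with i = 2: xy^2z = 0^{p+k} 2 1^p, which would require p+k = p. But k ≥ 1, so xy^2z ∉ L.
This is a contradiction; hence L is not regular.

0^{p+k} 2 1^p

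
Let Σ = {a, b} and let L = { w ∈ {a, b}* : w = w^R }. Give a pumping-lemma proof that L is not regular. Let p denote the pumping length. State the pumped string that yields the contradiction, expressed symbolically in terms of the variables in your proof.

Assume L is regular. Let p be the pumping length given by the pumping lemma.
Take w = a^p b a^p, a palindrome of length 2p+1 ≥ p.
The pumping lemma gives a decomposition w = xyz where |xy| ≤ p and y is nonempty.
Since the first p symbols of w are all a's and |xy| ≤ p, y lies entirely in the leading a-block: y = a^k for some k with 1 ≤ k ≤ p.
Pump with i = 2: xy^2z = a^{p+k} b a^p. Its reverse is a^p b a^{p+k}, which differs from xy^2z since k ≥ 1. So xy^2z is not a palindrome and xy^2z ∉ L.
This contradicts the pumping lemma, so L is not regular.

a^{p+k} b a^p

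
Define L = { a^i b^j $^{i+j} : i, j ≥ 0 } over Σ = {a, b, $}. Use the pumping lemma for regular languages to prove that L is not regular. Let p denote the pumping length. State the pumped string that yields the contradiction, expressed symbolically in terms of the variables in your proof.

a^{p+k} b^p $^{2p}

Suppose for contradiction that L is regular, and let p be the pumping length.
Take w = a^p b^p $^{2p} ∈ L (with i=j=p, i+j=2p), |w| = 4p ≥ p.
By the pumping lemma, w = xyz with |xy| ≤ p and |y| > 0.
Because |xy| ≤ p and w begins with p copies of a, we have y = a^k with 1 ≤ k ≤ p.
Consider xy^2z = a^{p+k} b^p $^{2p}. Now the a- and b-counts sum to 2p+k, but the $-count is 2p ≠ 2p+k. So xy^2z ∉ L.
This contradicts the pumping lemma, so L is not regular.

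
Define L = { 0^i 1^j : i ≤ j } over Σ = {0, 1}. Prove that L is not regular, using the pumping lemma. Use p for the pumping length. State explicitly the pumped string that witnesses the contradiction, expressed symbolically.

Toward a contradiction, assume L is regular with pumping length p.
Choose w = 0^p 1^p ∈ L, with |w| = 2p ≥ p.
Write w = xyz as guaranteed by the lemma, with |xy| ≤ p and y is nonempty.
Because |xy| ≤ p and w begins with p copies of 0, we have y = 0^k with 1 ≤ k ≤ p.
Consider xy^2z = 0^{p+k} 1^p. Since k ≥ 1, the 0-count p+k exceeds the 1-count p, so i ≤ j fails; thus xy^2z ∉ L.
This contradicts the pumping lemma, so L is not regular.

0^{p+k} 1^p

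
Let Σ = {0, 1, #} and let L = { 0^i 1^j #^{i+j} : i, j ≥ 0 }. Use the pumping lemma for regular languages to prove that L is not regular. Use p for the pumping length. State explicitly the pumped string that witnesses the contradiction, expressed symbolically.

Assume L is regular; let p be its pumping constant.
Take w = 0^p 1^p #^{2p} ∈ L (with i=j=p, i+j=2p), |w| = 4p ≥ p.
Write w = xyz as guaranteed by the lemma, with |xy| ≤ p and |y| > 0.
Because |xy| ≤ p and w begins with p copies of 0, we have y = 0^k with 1 ≤ k ≤ p.
Consider xy^2z = 0^{p+k} 1^p #^{2p}. Now the 0- and 1-counts sum to 2p+k, but the #-count is 2p ≠ 2p+k. So xy^2z ∉ L.
This contradicts the pumping lemma, so L is not regular.

0^{p+k} 1^p #^{2p}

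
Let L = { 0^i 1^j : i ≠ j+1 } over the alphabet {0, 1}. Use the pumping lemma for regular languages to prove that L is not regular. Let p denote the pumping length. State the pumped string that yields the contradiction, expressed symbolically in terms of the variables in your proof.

0^{p+p!} 1^{p+p!-1}

Suppose for contradiction that L is regular, and let p be the pumping length.
Choose w = 0^p 1^{p+p!-1}. Since p ≠ (p+p!-1)+1 = p+p!, w ∈ L; and |w| ≥ p.
By the pumping lemma, w = xyz with |xy| ≤ p and |y| ≥ 1.
Because |xy| ≤ p and w begins with p copies of 0, we have y = 0^k with 1 ≤ k ≤ p.
Since 1 ≤ k ≤ p, k divides p!; set t = 1 + p!/k. Then xy^t z has p + (p!/k)·k = p + p! copies of 0. Now the 0-count is p+p! and (1-count)+1 = (p+p!-1)+1 = p+p!, so i ≠ j+1 fails. So xy^t z = 0^{p+p!} 1^{p+p!-1} ∉ L.
Contradiction. Therefore L is not regular.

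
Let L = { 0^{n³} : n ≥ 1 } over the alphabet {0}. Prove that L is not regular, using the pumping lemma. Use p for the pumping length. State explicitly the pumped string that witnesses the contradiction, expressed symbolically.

Suppose for contradiction that L is regular, and let p be the pumping length.
Take w = 0^{p³} ∈ L with |w| = p³ ≥ p.
Write w = xyz as guaranteed by the lemma, with |xy| ≤ p and y is nonempty.
Then y = 0^k for some k with 1 ≤ k ≤ p.
Pump with i = 2: xy^2z = 0^{p³+k}. Since 1 ≤ k ≤ p, p³ < p³+k ≤ p³+p < p³+3p²+3p+1 = (p+1)³, so p³+k is not a perfect cube. So xy^2z ∉ L.
Contradiction. Therefore L is not regular.

0^{p³+k}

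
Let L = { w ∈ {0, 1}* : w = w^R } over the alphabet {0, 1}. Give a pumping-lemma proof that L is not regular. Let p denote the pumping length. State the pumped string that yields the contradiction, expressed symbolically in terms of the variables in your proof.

Suppose for contradiction that L is regular, and let p be the pumping length.
Take w = 0^p 1 0^p, a palindrome of length 2p+1 ≥ p.
Write w = xyz as guaranteed by the lemma, with |xy| ≤ p and |y| ≥ 1.
The first p characters of w are 0's, so xy (and hence y) consists only of 0's. Write y = 0^k, 1 ≤ k ≤ p.
Pump with i = 2: xy^2z = 0^{p+k} 1 0^p. Its reverse is 0^p 1 0^{p+k}, which differs from xy^2z since k ≥ 1. So xy^2z is not a palindrome and xy^2z ∉ L.
Contradiction. Therefore L is not regular.

0^{p+k} 1 0^p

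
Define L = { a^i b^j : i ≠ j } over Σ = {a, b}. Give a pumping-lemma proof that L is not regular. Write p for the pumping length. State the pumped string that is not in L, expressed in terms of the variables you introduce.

Suppose for contradiction that L is regular, and let p be the pumping length.
Choose w = a^p b^{p+p!}. Since p ≠ p+p!, w ∈ L; and |w| ≥ p.
Write w = xyz as guaranteed by the lemma, with |xy| ≤ p and y is nonempty.
The first p characters of w are a's, so xy (and hence y) consists only of a's. Write y = a^k, 1 ≤ k ≤ p.
Since 1 ≤ k ≤ p, k divides p!; set t = 1 + p!/k. Then xy^t z has p + (p!/k)·k = p + p! copies of a. Now the a-count equals the b-count, so i ≠ j fails. So xy^t z = a^{p+p!} b^{p+p!} ∉ L.
This contradicts the pumping lemma, so L is not regular.

a^{p+p!} b^{p+p!}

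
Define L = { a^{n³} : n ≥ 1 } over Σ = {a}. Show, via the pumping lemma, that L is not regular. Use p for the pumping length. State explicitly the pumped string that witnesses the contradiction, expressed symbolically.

a^{p³+k}

Assume L is regular; let p be its pumping constant.
Take w = a^{p³} ∈ L with |w| = p³ ≥ p.
The pumping lemma gives a decomposition w = xyz where |xy| ≤ p and |y| ≥ 1.
Then y = a^k for some k with 1 ≤ k ≤ p.
Pump with i = 2: xy^2z = a^{p³+k}. Since 1 ≤ k ≤ p, p³ < p³+k ≤ p³+p < p³+3p²+3p+1 = (p+1)³, so p³+k is not a perfect cube. So xy^2z ∉ L.
This is a contradiction; hence L is not regular.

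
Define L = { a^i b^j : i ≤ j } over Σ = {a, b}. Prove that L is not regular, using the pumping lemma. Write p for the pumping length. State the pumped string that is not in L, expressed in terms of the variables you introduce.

a^{p+k} b^p

Assume L is regular. Let p be the pumping length given by the pumping lemma.
Choose w = a^p b^p ∈ L, with |w| = 2p ≥ p.
By the pumping lemma, w = xyz with |xy| ≤ p and y is nonempty.
Because |xy| ≤ p and w begins with p copies of a, we have y = a^k with 1 ≤ k ≤ p.
Consider xy^2z = a^{p+k} b^p. Since k ≥ 1, the a-count p+k exceeds the b-count p, so i ≤ j fails; thus xy^2z ∉ L.
This is a contradiction; hence L is not regular.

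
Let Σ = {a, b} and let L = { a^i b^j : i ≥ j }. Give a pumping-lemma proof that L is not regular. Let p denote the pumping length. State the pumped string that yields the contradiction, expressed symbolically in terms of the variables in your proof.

Assume L is regular; let p be its pumping constant.
Choose w = a^p b^p ∈ L, with |w| = 2p ≥ p.
By the pumping lemma, w = xyz with |xy| ≤ p and |y| ≥ 1.
Since the first p symbols of w are all a's and |xy| ≤ p, y lies entirely in the leading a-block: y = a^k for some k with 1 ≤ k ≤ p.
Consider xy^0z = xz = a^{p-k} b^p. Since k ≥ 1, the a-count p-k is less than p, so i ≥ j fails; thus xz ∉ L.
This is a contradiction; hence L is not regular.

a^{p-k} b^p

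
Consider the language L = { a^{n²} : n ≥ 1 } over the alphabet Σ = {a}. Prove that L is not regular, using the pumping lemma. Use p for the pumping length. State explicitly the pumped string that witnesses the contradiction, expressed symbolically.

Assume L is regular; let p be its pumping constant.
Take w = a^{p²} ∈ L with |w| = p² ≥ p.
The pumping lemma gives a decomposition w = xyz where |xy| ≤ p and |y| ≥ 1.
Then y = a^k for some k with 1 ≤ k ≤ p.
Pump with i = 2: xy^2z = a^{p²+k}. Since 1 ≤ k ≤ p, p² < p²+k ≤ p²+p < (p+1)², so p²+k lies strictly between consecutive squares and is not a perfect square. So xy^2z ∉ L.
Contradiction. Therefore L is not regular.

a^{p²+k}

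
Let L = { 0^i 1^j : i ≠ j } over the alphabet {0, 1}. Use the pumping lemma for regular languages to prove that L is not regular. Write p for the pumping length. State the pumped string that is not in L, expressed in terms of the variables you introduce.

Suppose for contradiction that L is regular, and let p be the pumping length.
Choose w = 0^p 1^{p+p!}. Since p ≠ p+p!, w ∈ L; and |w| ≥ p.
Write w = xyz as guaranteed by the lemma, with |xy| ≤ p and |y| > 0.
Since the first p symbols of w are all 0's and |xy| ≤ p, y lies entirely in the leading 0-block: y = 0^k for some k with 1 ≤ k ≤ p.
Since 1 ≤ k ≤ p, k divides p!; set t = 1 + p!/k. Then xy^t z has p + (p!/k)·k = p + p! copies of 0. Now the 0-count equals the 1-count, so i ≠ j fails. So xy^t z = 0^{p+p!} 1^{p+p!} ∉ L.
Contradiction. Therefore L is not regular.

0^{p+p!} 1^{p+p!}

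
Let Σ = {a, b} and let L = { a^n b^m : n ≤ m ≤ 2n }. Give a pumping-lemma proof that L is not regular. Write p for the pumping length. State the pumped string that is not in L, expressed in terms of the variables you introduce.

Toward a contradiction, assume L is regular with pumping length p.
Take w = a^p b^p ∈ L (since p ≤ p ≤ 2p), with |w| = 2p ≥ p.
By the pumping lemma, w = xyz with |xy| ≤ p and |y| > 0.
Since the first p symbols of w are all a's and |xy| ≤ p, y lies entirely in the leading a-block: y = a^k for some k with 1 ≤ k ≤ p.
Pump with i = 2: xy^2z = a^{p+k} b^p. Now n = p+k > p = m, so the condition n ≤ m fails. Thus xy^2z ∉ L.
This contradicts the pumping lemma, so L is not regular.

a^{p+k} b^p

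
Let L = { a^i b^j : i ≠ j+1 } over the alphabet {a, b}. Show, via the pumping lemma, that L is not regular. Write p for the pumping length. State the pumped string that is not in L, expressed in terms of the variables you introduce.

Assume L is regular; let p be its pumping constant.
Choose w = a^p b^{p+p!-1}. Since p ≠ (p+p!-1)+1 = p+p!, w ∈ L; and |w| ≥ p.
Write w = xyz as guaranteed by the lemma, with |xy| ≤ p and y is nonempty.
Because |xy| ≤ p and w begins with p copies of a, we have y = a^k with 1 ≤ k ≤ p.
Since 1 ≤ k ≤ p, k divides p!; set t = 1 + p!/k. Then xy^t z has p + (p!/k)·k = p + p! copies of a. Now the a-count is p+p! and (b-count)+1 = (p+p!-1)+1 = p+p!, so i ≠ j+1 fails. So xy^t z = a^{p+p!} b^{p+p!-1} ∉ L.
This is a contradiction; hence L is not regular.

a^{p+p!} b^{p+p!-1}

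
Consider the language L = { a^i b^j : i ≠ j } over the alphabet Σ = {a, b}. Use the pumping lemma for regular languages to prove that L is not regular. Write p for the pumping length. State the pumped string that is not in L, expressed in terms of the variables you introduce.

a^{p+p!} b^{p+p!}

Assume L is regular. Let p be the pumping length given by the pumping lemma.
Choose w = a^p b^{p+p!}. Since p ≠ p+p!, w ∈ L; and |w| ≥ p.
By the pumping lemma, w = xyz with |xy| ≤ p and |y| > 0.
The first p characters of w are a's, so xy (and hence y) consists only of a's. Write y = a^k, 1 ≤ k ≤ p.
Since 1 ≤ k ≤ p, k divides p!; set t = 1 + p!/k. Then xy^t z has p + (p!/k)·k = p + p! copies of a. Now the a-count equals the b-count, so i ≠ j fails. So xy^t z = a^{p+p!} b^{p+p!} ∉ L.
This is a contradiction; hence L is not regular.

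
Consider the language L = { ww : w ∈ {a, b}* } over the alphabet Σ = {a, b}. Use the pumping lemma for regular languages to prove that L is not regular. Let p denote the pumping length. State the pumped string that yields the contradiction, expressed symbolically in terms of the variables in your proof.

Assume L is regular. Let p be the pumping length given by the pumping lemma.
Take w = a^p b^p a^p b^p = uu where u = a^pb^p; then w ∈ L and |w| = 4p ≥ p.
Write w = xyz as guaranteed by the lemma, with |xy| ≤ p and y is nonempty.
Since the first p symbols of w are all a's and |xy| ≤ p, y lies entirely in the leading a-block: y = a^k for some k with 1 ≤ k ≤ p.
Pump with i = 2: xy^2z = a^{p+k} b^p a^p b^p, of length 4p+k. Suppose this equals vv. The string starts with a and ends with b, so v does too; thus the boundary between the two copies of v is a b→a transition. There is exactly one such transition, at position 2p+k, so |v| = 2p+k and |vv| = 4p+2k ≠ 4p+k since k ≥ 1. So xy^2z ∉ L.
This contradicts the pumping lemma, so L is not regular.

a^{p+k} b^p a^p b^p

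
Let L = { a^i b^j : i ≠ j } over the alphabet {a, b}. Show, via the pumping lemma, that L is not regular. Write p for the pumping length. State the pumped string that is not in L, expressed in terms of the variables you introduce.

a^{p+p!} b^{p+p!}

Suppose for contradiction that L is regular, and let p be the pumping length.
Choose w = a^p b^{p+p!}. Since p ≠ p+p!, w ∈ L; and |w| ≥ p.
Write w = xyz as guaranteed by the lemma, with |xy| ≤ p and |y| ≥ 1.
Since the first p symbols of w are all a's and |xy| ≤ p, y lies entirely in the leading a-block: y = a^k for some k with 1 ≤ k ≤ p.
Since 1 ≤ k ≤ p, k divides p!; set t = 1 + p!/k. Then xy^t z has p + (p!/k)·k = p + p! copies of a. Now the a-count equals the b-count, so i ≠ j fails. So xy^t z = a^{p+p!} b^{p+p!} ∉ L.
This contradicts the pumping lemma, so L is not regular.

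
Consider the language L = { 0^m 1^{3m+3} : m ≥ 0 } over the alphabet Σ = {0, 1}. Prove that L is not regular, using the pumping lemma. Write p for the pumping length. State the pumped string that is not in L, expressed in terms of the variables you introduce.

0^{p+k} 1^{3p+3}

Toward a contradiction, assume L is regular with pumping length p.
Let w = 0^p 1^{3p+3} ∈ L; note |w| = 4p+3 ≥ p.
Write w = xyz as guaranteed by the lemma, with |xy| ≤ p and |y| ≥ 1.
The first p characters of w are 0's, so xy (and hence y) consists only of 0's. Write y = 0^k, 1 ≤ k ≤ p.
Pump with i = 2: xy^2z = 0^{p+k} 1^{3p+3}. For this to lie in L we would need 3p+3 = 3(p+k)+3, which forces k = 0. But k ≥ 1, so xy^2z ∉ L.
This contradicts the pumping lemma, so L is not regular.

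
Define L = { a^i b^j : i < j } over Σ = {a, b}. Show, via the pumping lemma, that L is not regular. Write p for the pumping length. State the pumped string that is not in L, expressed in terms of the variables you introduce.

a^{p+k} b^{p+1}

Suppose for contradiction that L is regular, and let p be the pumping length.
Choose w = a^p b^{p+1} ∈ L, with |w| = 2p+1 ≥ p.
The pumping lemma gives a decomposition w = xyz where |xy| ≤ p and |y| ≥ 1.
Since the first p symbols of w are all a's and |xy| ≤ p, y lies entirely in the leading a-block: y = a^k for some k with 1 ≤ k ≤ p.
Consider xy^2z = a^{p+k} b^{p+1}. Since k ≥ 1, the a-count p+k is at least p+1, so i < j fails; thus xy^2z ∉ L.
This is a contradiction; hence L is not regular.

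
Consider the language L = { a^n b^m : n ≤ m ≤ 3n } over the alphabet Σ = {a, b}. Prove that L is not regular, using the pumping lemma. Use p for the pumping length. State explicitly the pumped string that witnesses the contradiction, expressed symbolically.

a^{p+k} b^p

Toward a contradiction, assume L is regular with pumping length p.
Take w = a^p b^p ∈ L (since p ≤ p ≤ 3p), with |w| = 2p ≥ p.
The pumping lemma gives a decomposition w = xyz where |xy| ≤ p and |y| > 0.
The first p characters of w are a's, so xy (and hence y) consists only of a's. Write y = a^k, 1 ≤ k ≤ p.
Pump with i = 2: xy^2z = a^{p+k} b^p. Now n = p+k > p = m, so the condition n ≤ m fails. Thus xy^2z ∉ L.
This is a contradiction; hence L is not regular.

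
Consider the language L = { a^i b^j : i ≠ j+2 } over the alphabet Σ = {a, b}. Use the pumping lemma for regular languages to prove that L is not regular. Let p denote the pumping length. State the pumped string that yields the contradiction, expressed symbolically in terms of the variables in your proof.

Toward a contradiction, assume L is regular with pumping length p.
Choose w = a^p b^{p+p!-2}. Since p ≠ (p+p!-2)+2 = p+p!, w ∈ L; and |w| ≥ p.
Write w = xyz as guaranteed by the lemma, with |xy| ≤ p and |y| > 0.
The first p characters of w are a's, so xy (and hence y) consists only of a's. Write y = a^k, 1 ≤ k ≤ p.
Since 1 ≤ k ≤ p, k divides p!; set t = 1 + p!/k. Then xy^t z has p + (p!/k)·k = p + p! copies of a. Now the a-count is p+p! and (b-count)+2 = (p+p!-2)+2 = p+p!, so i ≠ j+2 fails. So xy^t z = a^{p+p!} b^{p+p!-2} ∉ L.
This is a contradiction; hence L is not regular.

a^{p+p!} b^{p+p!-2}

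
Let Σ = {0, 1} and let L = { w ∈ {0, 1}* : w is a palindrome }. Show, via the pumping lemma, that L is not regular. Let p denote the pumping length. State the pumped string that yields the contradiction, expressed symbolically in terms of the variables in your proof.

Suppose for contradiction that L is regular, and let p be the pumping length.
Take w = 0^p 1 0^p, a palindrome of length 2p+1 ≥ p.
By the pumping lemma, w = xyz with |xy| ≤ p and |y| ≥ 1.
Because |xy| ≤ p and w begins with p copies of 0, we have y = 0^k with 1 ≤ k ≤ p.
Pump with i = 2: xy^2z = 0^{p+k} 1 0^p. Its reverse is 0^p 1 0^{p+k}, which differs from xy^2z since k ≥ 1. So xy^2z is not a palindrome and xy^2z ∉ L.
This is a contradiction; hence L is not regular.

0^{p+k} 1 0^p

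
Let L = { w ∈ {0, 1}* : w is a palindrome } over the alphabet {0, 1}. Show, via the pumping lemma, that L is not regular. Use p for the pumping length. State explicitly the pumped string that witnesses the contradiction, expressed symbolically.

0^{p+k} 1 0^p

Suppose for contradiction that L is regular, and let p be the pumping length.
Take w = 0^p 1 0^p, a palindrome of length 2p+1 ≥ p.
By the pumping lemma, w = xyz with |xy| ≤ p and |y| ≥ 1.
Since the first p symbols of w are all 0's and |xy| ≤ p, y lies entirely in the leading 0-block: y = 0^k for some k with 1 ≤ k ≤ p.
Pump with i = 2: xy^2z = 0^{p+k} 1 0^p. Its reverse is 0^p 1 0^{p+k}, which differs from xy^2z since k ≥ 1. So xy^2z is not a palindrome and xy^2z ∉ L.
This is a contradiction; hence L is not regular.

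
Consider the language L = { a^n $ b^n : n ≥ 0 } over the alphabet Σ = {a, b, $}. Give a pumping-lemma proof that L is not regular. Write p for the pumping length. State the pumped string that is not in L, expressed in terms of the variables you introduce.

a^{p+k} $ b^p

Suppose for contradiction that L is regular, and let p be the pumping length.
Take w = a^p $ b^p ∈ L with |w| = 2p+1 ≥ p.
Write w = xyz as guaranteed by the lemma, with |xy| ≤ p and |y| ≥ 1.
The first p characters of w are a's, so xy (and hence y) consists only of a's. Write y = a^k, 1 ≤ k ≤ p.
Pump with i = 2: xy^2z = a^{p+k} $ b^p, which would require p+k = p. But k ≥ 1, so xy^2z ∉ L.
This contradicts the pumping lemma, so L is not regular.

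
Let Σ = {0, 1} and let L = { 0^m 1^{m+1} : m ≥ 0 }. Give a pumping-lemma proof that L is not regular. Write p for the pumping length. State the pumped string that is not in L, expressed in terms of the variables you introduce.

Suppose for contradiction that L is regular, and let p be the pumping length.
Take w = 0^p 1^{p+1}. Then w ∈ L and |w| = 2p+1 ≥ p.
By the pumping lemma, w = xyz with |xy| ≤ p and |y| ≥ 1.
Since the first p symbols of w are all 0's and |xy| ≤ p, y lies entirely in the leading 0-block: y = 0^k for some k with 1 ≤ k ≤ p.
Pump with i = 2: xy^2z = 0^{p+k} 1^{p+1}. For this to lie in L we would need p+1 = (p+k)+1, which forces k = 0. But k ≥ 1, so xy^2z ∉ L.
Contradiction. Therefore L is not regular.

0^{p+k} 1^{p+1}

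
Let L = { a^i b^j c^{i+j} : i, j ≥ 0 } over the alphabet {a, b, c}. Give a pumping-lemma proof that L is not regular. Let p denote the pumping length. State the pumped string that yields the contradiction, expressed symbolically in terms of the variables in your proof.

Assume L is regular; let p be its pumping constant.
Take w = a^p b^p c^{2p} ∈ L (with i=j=p, i+j=2p), |w| = 4p ≥ p.
Write w = xyz as guaranteed by the lemma, with |xy| ≤ p and |y| > 0.
Because |xy| ≤ p and w begins with p copies of a, we have y = a^k with 1 ≤ k ≤ p.
Consider xy^2z = a^{p+k} b^p c^{2p}. Now the a- and b-counts sum to 2p+k, but the c-count is 2p ≠ 2p+k. So xy^2z ∉ L.
Contradiction. Therefore L is not regular.

a^{p+k} b^p c^{2p}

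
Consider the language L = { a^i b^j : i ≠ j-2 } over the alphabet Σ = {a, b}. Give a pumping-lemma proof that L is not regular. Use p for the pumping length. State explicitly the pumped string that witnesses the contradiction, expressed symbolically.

a^{p+p!} b^{p+p!+2}

Suppose for contradiction that L is regular, and let p be the pumping length.
Choose w = a^p b^{p+p!+2}. Since p ≠ (p+p!+2)-2 = p+p!, w ∈ L; and |w| ≥ p.
Write w = xyz as guaranteed by the lemma, with |xy| ≤ p and |y| ≥ 1.
Since the first p symbols of w are all a's and |xy| ≤ p, y lies entirely in the leading a-block: y = a^k for some k with 1 ≤ k ≤ p.
Since 1 ≤ k ≤ p, k divides p!; set t = 1 + p!/k. Then xy^t z has p + (p!/k)·k = p + p! copies of a. Now the a-count is p+p! and (b-count)-2 = (p+p!+2)-2 = p+p!, so i ≠ j-2 fails. So xy^t z = a^{p+p!} b^{p+p!+2} ∉ L.
This is a contradiction; hence L is not regular.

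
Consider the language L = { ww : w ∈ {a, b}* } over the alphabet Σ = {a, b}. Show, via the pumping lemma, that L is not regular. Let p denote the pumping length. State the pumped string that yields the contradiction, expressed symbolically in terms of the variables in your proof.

a^{p+k} b^p a^p b^p

Assume L is regular; let p be its pumping constant.
Take w = a^p b^p a^p b^p = uu where u = a^pb^p; then w ∈ L and |w| = 4p ≥ p.
Write w = xyz as guaranteed by the lemma, with |xy| ≤ p and y is nonempty.
Since the first p symbols of w are all a's and |xy| ≤ p, y lies entirely in the leading a-block: y = a^k for some k with 1 ≤ k ≤ p.
Pump with i = 2: xy^2z = a^{p+k} b^p a^p b^p, of length 4p+k. Suppose this equals vv. The string starts with a and ends with b, so v does too; thus the boundary between the two copies of v is a b→a transition. There is exactly one such transition, at position 2p+k, so |v| = 2p+k and |vv| = 4p+2k ≠ 4p+k since k ≥ 1. So xy^2z ∉ L.
This contradicts the pumping lemma, so L is not regular.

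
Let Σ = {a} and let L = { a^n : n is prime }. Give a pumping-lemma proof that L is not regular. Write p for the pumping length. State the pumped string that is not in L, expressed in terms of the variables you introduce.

a^{q(1+k)}

Toward a contradiction, assume L is regular with pumping length p.
Let q be a prime with q ≥ p+2 (infinitely many primes exist), and take w = a^q ∈ L with |w| = q ≥ p.
The pumping lemma gives a decomposition w = xyz where |xy| ≤ p and |y| > 0.
Then y = a^k for some k with 1 ≤ k ≤ p.
Since 1 ≤ k ≤ p, |xz| = q-k. Pump with i = q+1: |xy^{q+1}z| = (q-k)+(q+1)k = q+qk = q(1+k), which is composite (both factors ≥ 2). So xy^{q+1}z = a^{q(1+k)} ∉ L.
This is a contradiction; hence L is not regular.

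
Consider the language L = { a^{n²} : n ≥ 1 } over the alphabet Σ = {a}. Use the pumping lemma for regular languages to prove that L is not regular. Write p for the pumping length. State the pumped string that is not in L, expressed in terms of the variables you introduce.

a^{p²+k}

Toward a contradiction, assume L is regular with pumping length p.
Take w = a^{p²} ∈ L with |w| = p² ≥ p.
The pumping lemma gives a decomposition w = xyz where |xy| ≤ p and |y| ≥ 1.
Then y = a^k for some k with 1 ≤ k ≤ p.
Pump with i = 2: xy^2z = a^{p²+k}. Since 1 ≤ k ≤ p, p² < p²+k ≤ p²+p < (p+1)², so p²+k lies strictly between consecutive squares and is not a perfect square. So xy^2z ∉ L.
This is a contradiction; hence L is not regular.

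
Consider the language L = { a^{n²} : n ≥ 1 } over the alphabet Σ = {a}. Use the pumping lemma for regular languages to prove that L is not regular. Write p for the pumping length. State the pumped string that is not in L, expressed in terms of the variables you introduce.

a^{p²+k}

Suppose for contradiction that L is regular, and let p be the pumping length.
Take w = a^{p²} ∈ L with |w| = p² ≥ p.
The pumping lemma gives a decomposition w = xyz where |xy| ≤ p and y is nonempty.
Then y = a^k for some k with 1 ≤ k ≤ p.
Pump with i = 2: xy^2z = a^{p²+k}. Since 1 ≤ k ≤ p, p² < p²+k ≤ p²+p < (p+1)², so p²+k lies strictly between consecutive squares and is not a perfect square. So xy^2z ∉ L.
Contradiction. Therefore L is not regular.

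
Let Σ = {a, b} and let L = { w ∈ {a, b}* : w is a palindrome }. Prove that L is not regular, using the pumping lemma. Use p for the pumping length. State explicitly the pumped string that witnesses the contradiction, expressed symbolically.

a^{p+k} b a^p

Assume L is regular; let p be its pumping constant.
Take w = a^p b a^p, a palindrome of length 2p+1 ≥ p.
Write w = xyz as guaranteed by the lemma, with |xy| ≤ p and |y| ≥ 1.
Because |xy| ≤ p and w begins with p copies of a, we have y = a^k with 1 ≤ k ≤ p.
Pump with i = 2: xy^2z = a^{p+k} b a^p. Its reverse is a^p b a^{p+k}, which differs from xy^2z since k ≥ 1. So xy^2z is not a palindrome and xy^2z ∉ L.
Contradiction. Therefore L is not regular.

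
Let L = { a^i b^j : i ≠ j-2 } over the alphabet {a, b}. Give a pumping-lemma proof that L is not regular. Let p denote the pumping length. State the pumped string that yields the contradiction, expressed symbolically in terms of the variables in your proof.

Suppose for contradiction that L is regular, and let p be the pumping length.
Choose w = a^p b^{p+p!+2}. Since p ≠ (p+p!+2)-2 = p+p!, w ∈ L; and |w| ≥ p.
By the pumping lemma, w = xyz with |xy| ≤ p and |y| > 0.
The first p characters of w are a's, so xy (and hence y) consists only of a's. Write y = a^k, 1 ≤ k ≤ p.
Since 1 ≤ k ≤ p, k divides p!; set t = 1 + p!/k. Then xy^t z has p + (p!/k)·k = p + p! copies of a. Now the a-count is p+p! and (b-count)-2 = (p+p!+2)-2 = p+p!, so i ≠ j-2 fails. So xy^t z = a^{p+p!} b^{p+p!+2} ∉ L.
This is a contradiction; hence L is not regular.

a^{p+p!} b^{p+p!+2}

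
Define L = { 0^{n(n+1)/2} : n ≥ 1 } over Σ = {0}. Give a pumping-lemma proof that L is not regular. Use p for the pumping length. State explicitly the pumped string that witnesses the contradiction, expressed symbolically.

0^{p(p+1)/2+k}

Assume L is regular. Let p be the pumping length given by the pumping lemma.
Take w = 0^{p(p+1)/2} ∈ L with |w| = p(p+1)/2 ≥ p.
The pumping lemma gives a decomposition w = xyz where |xy| ≤ p and |y| ≥ 1.
Then y = 0^k for some k with 1 ≤ k ≤ p.
Pump with i = 2: xy^2z = 0^{p(p+1)/2+k}. Since 1 ≤ k ≤ p, p(p+1)/2 < p(p+1)/2+k ≤ p(p+1)/2+p < (p+1)(p+2)/2, so p(p+1)/2+k is strictly between consecutive triangular numbers. So xy^2z ∉ L.
Contradiction. Therefore L is not regular.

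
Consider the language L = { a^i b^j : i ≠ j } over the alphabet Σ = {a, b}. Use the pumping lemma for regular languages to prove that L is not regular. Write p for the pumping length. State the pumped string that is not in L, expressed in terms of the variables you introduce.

Assume L is regular; let p be its pumping constant.
Choose w = a^p b^{p+p!}. Since p ≠ p+p!, w ∈ L; and |w| ≥ p.
By the pumping lemma, w = xyz with |xy| ≤ p and |y| > 0.
The first p characters of w are a's, so xy (and hence y) consists only of a's. Write y = a^k, 1 ≤ k ≤ p.
Since 1 ≤ k ≤ p, k divides p!; set t = 1 + p!/k. Then xy^t z has p + (p!/k)·k = p + p! copies of a. Now the a-count equals the b-count, so i ≠ j fails. So xy^t z = a^{p+p!} b^{p+p!} ∉ L.
This contradicts the pumping lemma, so L is not regular.

a^{p+p!} b^{p+p!}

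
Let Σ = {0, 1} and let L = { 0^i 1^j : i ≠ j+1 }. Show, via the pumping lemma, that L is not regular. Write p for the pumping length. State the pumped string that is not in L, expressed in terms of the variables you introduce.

0^{p+p!} 1^{p+p!-1}

Toward a contradiction, assume L is regular with pumping length p.
Choose w = 0^p 1^{p+p!-1}. Since p ≠ (p+p!-1)+1 = p+p!, w ∈ L; and |w| ≥ p.
Write w = xyz as guaranteed by the lemma, with |xy| ≤ p and |y| ≥ 1.
Because |xy| ≤ p and w begins with p copies of 0, we have y = 0^k with 1 ≤ k ≤ p.
Since 1 ≤ k ≤ p, k divides p!; set t = 1 + p!/k. Then xy^t z has p + (p!/k)·k = p + p! copies of 0. Now the 0-count is p+p! and (1-count)+1 = (p+p!-1)+1 = p+p!, so i ≠ j+1 fails. So xy^t z = 0^{p+p!} 1^{p+p!-1} ∉ L.
Contradiction. Therefore L is not regular.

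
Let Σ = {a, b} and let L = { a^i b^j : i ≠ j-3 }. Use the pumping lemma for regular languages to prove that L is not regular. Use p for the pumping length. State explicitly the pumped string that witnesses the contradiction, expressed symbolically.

Toward a contradiction, assume L is regular with pumping length p.
Choose w = a^p b^{p+p!+3}. Since p ≠ (p+p!+3)-3 = p+p!, w ∈ L; and |w| ≥ p.
By the pumping lemma, w = xyz with |xy| ≤ p and |y| > 0.
The first p characters of w are a's, so xy (and hence y) consists only of a's. Write y = a^k, 1 ≤ k ≤ p.
Since 1 ≤ k ≤ p, k divides p!; set t = 1 + p!/k. Then xy^t z has p + (p!/k)·k = p + p! copies of a. Now the a-count is p+p! and (b-count)-3 = (p+p!+3)-3 = p+p!, so i ≠ j-3 fails. So xy^t z = a^{p+p!} b^{p+p!+3} ∉ L.
Contradiction. Therefore L is not regular.

a^{p+p!} b^{p+p!+3}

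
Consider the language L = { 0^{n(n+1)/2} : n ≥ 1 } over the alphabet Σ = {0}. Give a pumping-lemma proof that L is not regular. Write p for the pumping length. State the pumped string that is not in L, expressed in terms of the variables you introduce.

Suppose for contradiction that L is regular, and let p be the pumping length.
Take w = 0^{p(p+1)/2} ∈ L with |w| = p(p+1)/2 ≥ p.
Write w = xyz as guaranteed by the lemma, with |xy| ≤ p and |y| > 0.
Then y = 0^k for some k with 1 ≤ k ≤ p.
Pump with i = 2: xy^2z = 0^{p(p+1)/2+k}. Since 1 ≤ k ≤ p, p(p+1)/2 < p(p+1)/2+k ≤ p(p+1)/2+p < (p+1)(p+2)/2, so p(p+1)/2+k is strictly between consecutive triangular numbers. So xy^2z ∉ L.
Contradiction. Therefore L is not regular.

0^{p(p+1)/2+k}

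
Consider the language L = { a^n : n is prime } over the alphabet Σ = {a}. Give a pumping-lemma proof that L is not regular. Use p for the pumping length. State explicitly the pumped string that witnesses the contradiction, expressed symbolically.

Assume L is regular; let p be its pumping constant.
Let q be a prime with q ≥ p+2 (infinitely many primes exist), and take w = a^q ∈ L with |w| = q ≥ p.
Write w = xyz as guaranteed by the lemma, with |xy| ≤ p and |y| ≥ 1.
Then y = a^k for some k with 1 ≤ k ≤ p.
Since 1 ≤ k ≤ p, |xz| = q-k. Pump with i = q+1: |xy^{q+1}z| = (q-k)+(q+1)k = q+qk = q(1+k), which is composite (both factors ≥ 2). So xy^{q+1}z = a^{q(1+k)} ∉ L.
Contradiction. Therefore L is not regular.

a^{q(1+k)}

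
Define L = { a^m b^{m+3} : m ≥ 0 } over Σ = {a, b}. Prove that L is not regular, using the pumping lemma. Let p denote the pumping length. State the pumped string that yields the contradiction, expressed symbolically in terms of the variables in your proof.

a^{p+k} b^{p+3}

Assume L is regular. Let p be the pumping length given by the pumping lemma.
Take w = a^p b^{p+3}. Then w ∈ L and |w| = 2p+3 ≥ p.
Write w = xyz as guaranteed by the lemma, with |xy| ≤ p and |y| > 0.
The first p characters of w are a's, so xy (and hence y) consists only of a's. Write y = a^k, 1 ≤ k ≤ p.
Pump with i = 2: xy^2z = a^{p+k} b^{p+3}. For this to lie in L we would need p+3 = (p+k)+3, which forces k = 0. But k ≥ 1, so xy^2z ∉ L.
This contradicts the pumping lemma, so L is not regular.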